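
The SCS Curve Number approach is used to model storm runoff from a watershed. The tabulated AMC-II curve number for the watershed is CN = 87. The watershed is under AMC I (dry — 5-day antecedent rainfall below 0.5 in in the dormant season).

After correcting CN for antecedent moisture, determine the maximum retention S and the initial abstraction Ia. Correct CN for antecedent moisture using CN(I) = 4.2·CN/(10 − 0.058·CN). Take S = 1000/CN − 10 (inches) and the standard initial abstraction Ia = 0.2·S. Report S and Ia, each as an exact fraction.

S = 6500/1827 in ≈ 3.558 in; Ia = 1300/1827 in ≈ 0.712 in

CN(I) from CN(II)=87: (4.2·87)/(10 − 0.058·87) = 182700/2477 ≈ 73.759
Max retention: S = 1000/(182700/2477) − 10 = 6500/1827 in (≈ 3.558 in)
Ia = 0.2·(6500/1827) = 1300/1827 in ≈ 0.712 in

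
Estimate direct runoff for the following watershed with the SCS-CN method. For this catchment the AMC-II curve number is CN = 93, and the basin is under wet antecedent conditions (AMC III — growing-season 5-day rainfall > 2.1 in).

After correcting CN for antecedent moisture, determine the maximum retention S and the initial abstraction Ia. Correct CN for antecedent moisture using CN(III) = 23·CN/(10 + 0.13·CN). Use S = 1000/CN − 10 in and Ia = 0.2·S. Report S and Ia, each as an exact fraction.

Adjust CN=93 to AMC III: 23·93/(10 + 0.13·93) → 2139 ÷ (2209/100) = 213900/2209 ≈ 96.831
Retention S: 1000/CN − 10 with CN=96.831 → S = 700/2139 ≈ 0.327 in
Initial abstraction Ia = S/5 = (700/2139)/5 = 140/2139 ≈ 0.065 in

S = 700/2139 in ≈ 0.327 in; Ia = 140/2139 in ≈ 0.065 in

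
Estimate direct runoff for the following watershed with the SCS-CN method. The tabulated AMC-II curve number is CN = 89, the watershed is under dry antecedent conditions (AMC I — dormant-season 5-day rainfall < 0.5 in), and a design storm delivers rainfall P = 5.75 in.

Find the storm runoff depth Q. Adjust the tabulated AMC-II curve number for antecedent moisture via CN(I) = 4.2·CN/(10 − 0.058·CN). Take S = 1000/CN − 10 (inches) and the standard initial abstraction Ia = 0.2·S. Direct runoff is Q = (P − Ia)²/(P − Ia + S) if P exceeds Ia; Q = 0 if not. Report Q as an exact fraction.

Q = 1488956569/452948412 in ≈ 3.287 in

CN(I) from CN(II)=89: (4.2·89)/(10 − 0.058·89) = 186900/2419 ≈ 77.263
Retention S: 1000/CN − 10 with CN=77.263 → S = 5500/1869 ≈ 2.943 in
Initial abstraction Ia = S/5 = (5500/1869)/5 = 1100/1869 ≈ 0.589 in
Excess rainfall: 5.750 − 0.589 = 5.161 in; P > Ia so Q > 0
Q = (38587/7476)²/((38587/7476) + 5500/1869) = (1488956569/55890576)/(60587/7476) = 1488956569/452948412 in ≈ 3.287 in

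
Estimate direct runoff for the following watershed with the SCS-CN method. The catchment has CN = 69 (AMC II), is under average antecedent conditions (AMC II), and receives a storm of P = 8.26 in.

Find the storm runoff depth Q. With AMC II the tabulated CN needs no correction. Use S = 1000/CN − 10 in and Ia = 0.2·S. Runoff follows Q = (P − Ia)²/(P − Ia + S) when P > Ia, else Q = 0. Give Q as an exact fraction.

AMC II — tabulated CN = 69 applies directly.
S = 1000/69 − 10 = 310/69 in ≈ 4.493 in
Ia = 0.2·(310/69) = 62/69 in ≈ 0.899 in
P − Ia = 8.260 − 0.899 = 25397/3450 ≈ 7.361 in (> 0, runoff occurs)
Q: (25397/3450)² ÷ (40897/3450) = 645007609/141094650 in (≈ 4.571 in)

Q = 645007609/141094650 in ≈ 4.571 in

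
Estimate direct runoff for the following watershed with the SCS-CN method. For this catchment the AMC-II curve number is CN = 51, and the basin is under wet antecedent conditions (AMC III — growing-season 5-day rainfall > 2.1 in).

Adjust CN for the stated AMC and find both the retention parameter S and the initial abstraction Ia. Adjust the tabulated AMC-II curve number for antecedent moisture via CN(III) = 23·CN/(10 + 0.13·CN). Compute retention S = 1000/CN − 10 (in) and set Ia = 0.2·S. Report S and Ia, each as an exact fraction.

S = 4900/1173 in ≈ 4.177 in; Ia = 980/1173 in ≈ 0.835 in

Wet (AMC III): CN(III) = 23·51/(10 + 0.13·51) = 1173/(1663/100) = 117300/1663 ≈ 70.535
Retention S: 1000/CN − 10 with CN=70.535 → S = 4900/1173 ≈ 4.177 in
Initial abstraction Ia = S/5 = (4900/1173)/5 = 980/1173 ≈ 0.835 in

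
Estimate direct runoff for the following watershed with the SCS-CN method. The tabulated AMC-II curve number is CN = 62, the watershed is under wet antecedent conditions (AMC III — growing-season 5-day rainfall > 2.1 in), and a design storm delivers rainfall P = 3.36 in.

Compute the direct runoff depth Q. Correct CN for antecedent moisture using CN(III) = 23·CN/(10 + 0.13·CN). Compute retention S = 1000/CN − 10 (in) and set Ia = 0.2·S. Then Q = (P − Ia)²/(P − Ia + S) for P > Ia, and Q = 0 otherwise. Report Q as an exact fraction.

Wet (AMC III): CN(III) = 23·62/(10 + 0.13·62) = 1426/(903/50) = 71300/903 ≈ 78.959
S = 1000/(71300/903) − 10 = 1900/713 in ≈ 2.665 in
Ia = 0.2·(1900/713) = 380/713 in ≈ 0.533 in
P − Ia = 3.360 − 0.533 = 50392/17825 ≈ 2.827 in (> 0, runoff occurs)
Q: (50392/17825)² ÷ (97892/17825) = 634838416/436231225 in (≈ 1.455 in)

Q = 634838416/436231225 in ≈ 1.455 in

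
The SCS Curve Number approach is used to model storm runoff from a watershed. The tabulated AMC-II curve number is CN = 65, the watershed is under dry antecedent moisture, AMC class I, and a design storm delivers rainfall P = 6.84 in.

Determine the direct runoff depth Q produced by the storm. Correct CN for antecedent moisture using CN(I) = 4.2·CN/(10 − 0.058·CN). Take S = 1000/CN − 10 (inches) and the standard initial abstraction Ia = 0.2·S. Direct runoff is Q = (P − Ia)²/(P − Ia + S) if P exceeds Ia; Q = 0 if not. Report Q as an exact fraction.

Q = 17380561/16252275 in ≈ 1.069 in

Adjust CN=65 to AMC I: 4.2·65/(10 − 0.058·65) → 273 ÷ (623/100) = 3900/89 ≈ 43.820
S = 1000/(3900/89) − 10 = 500/39 in ≈ 12.821 in
Ia = 0.2S: 0.2·12.821 = 2.564 in (exactly 100/39)
P − Ia = 6.840 − 2.564 = 4169/975 ≈ 4.276 in (> 0, runoff occurs)
Q = (4169/975)²/((4169/975) + 500/39) = (17380561/950625)/(16669/975) = 17380561/16252275 in ≈ 1.069 in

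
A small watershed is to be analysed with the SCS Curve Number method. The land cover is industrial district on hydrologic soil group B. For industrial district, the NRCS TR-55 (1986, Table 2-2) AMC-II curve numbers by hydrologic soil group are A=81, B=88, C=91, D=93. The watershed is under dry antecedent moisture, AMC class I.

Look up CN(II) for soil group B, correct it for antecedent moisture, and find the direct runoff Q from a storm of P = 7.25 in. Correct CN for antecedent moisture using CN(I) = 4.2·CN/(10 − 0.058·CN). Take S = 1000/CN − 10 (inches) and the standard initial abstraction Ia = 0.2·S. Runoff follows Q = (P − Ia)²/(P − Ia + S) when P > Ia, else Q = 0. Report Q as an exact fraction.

Q = 4133089/934164 in ≈ 4.424 in

NRCS table: industrial district, soil group B → CN(II) = 88
CN(I) from CN(II)=88: (4.2·88)/(10 − 0.058·88) = 3850/51 ≈ 75.490
Max retention: S = 1000/(3850/51) − 10 = 250/77 in (≈ 3.247 in)
Ia = 0.2S: 0.2·3.247 = 0.649 in (exactly 50/77)
P − Ia = 7.250 − 0.649 = 2033/308 ≈ 6.601 in (> 0, runoff occurs)
Q: (2033/308)² ÷ (3033/308) = 4133089/934164 in (≈ 4.424 in)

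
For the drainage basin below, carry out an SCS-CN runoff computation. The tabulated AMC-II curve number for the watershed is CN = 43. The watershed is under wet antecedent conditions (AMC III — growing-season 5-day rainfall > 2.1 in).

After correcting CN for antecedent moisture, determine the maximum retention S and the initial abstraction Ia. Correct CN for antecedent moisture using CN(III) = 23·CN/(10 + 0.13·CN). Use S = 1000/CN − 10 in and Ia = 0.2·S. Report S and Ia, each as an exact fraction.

S = 5700/989 in ≈ 5.763 in; Ia = 1140/989 in ≈ 1.153 in

Wet (AMC III): CN(III) = 23·43/(10 + 0.13·43) = 989/(1559/100) = 98900/1559 ≈ 63.438
Retention S: 1000/CN − 10 with CN=63.438 → S = 5700/989 ≈ 5.763 in
Initial abstraction Ia = S/5 = (5700/989)/5 = 1140/989 ≈ 1.153 in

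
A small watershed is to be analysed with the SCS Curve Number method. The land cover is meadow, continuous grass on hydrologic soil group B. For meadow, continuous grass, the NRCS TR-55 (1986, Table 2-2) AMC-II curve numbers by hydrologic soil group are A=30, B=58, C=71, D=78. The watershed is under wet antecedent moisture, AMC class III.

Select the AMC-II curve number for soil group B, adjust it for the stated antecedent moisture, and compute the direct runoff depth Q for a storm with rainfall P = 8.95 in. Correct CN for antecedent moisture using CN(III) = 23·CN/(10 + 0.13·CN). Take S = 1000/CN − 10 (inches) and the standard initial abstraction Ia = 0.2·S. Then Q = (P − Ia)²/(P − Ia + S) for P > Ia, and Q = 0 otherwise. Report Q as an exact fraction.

Q = 12319446049/2040926620 in ≈ 6.036 in

NRCS table: meadow, continuous grass, soil group B → CN(II) = 58
Wet (AMC III): CN(III) = 23·58/(10 + 0.13·58) = 1334/(877/50) = 66700/877 ≈ 76.055
Retention S: 1000/CN − 10 with CN=76.055 → S = 2100/667 ≈ 3.148 in
Ia = 0.2S: 0.2·3.148 = 0.630 in (exactly 420/667)
P − Ia = 8.950 − 0.630 = 110993/13340 ≈ 8.320 in (> 0, runoff occurs)
Runoff Q = (P−Ia)²/(P−Ia+S) = (8.320)²/(8.320+3.148) = 12319446049/2040926620 ≈ 6.036 in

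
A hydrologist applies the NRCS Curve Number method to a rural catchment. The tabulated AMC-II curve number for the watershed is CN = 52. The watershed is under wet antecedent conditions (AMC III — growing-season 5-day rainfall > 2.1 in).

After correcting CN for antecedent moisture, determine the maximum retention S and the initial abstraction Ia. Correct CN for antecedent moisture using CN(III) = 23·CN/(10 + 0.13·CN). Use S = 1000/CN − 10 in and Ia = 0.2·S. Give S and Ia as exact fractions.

S = 1200/299 in ≈ 4.013 in; Ia = 240/299 in ≈ 0.803 in

CN(III) from CN(II)=52: (23·52)/(10 + 0.13·52) = 29900/419 ≈ 71.360
S = 1000/(29900/419) − 10 = 1200/299 in ≈ 4.013 in
Initial abstraction Ia = S/5 = (1200/299)/5 = 240/299 ≈ 0.803 in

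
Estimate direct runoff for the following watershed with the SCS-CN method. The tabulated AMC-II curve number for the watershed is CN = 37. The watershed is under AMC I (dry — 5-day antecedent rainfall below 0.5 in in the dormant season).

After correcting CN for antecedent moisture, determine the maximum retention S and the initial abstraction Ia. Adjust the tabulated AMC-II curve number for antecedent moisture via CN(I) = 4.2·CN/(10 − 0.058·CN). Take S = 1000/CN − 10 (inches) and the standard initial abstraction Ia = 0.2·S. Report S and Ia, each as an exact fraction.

S = 1500/37 in ≈ 40.541 in; Ia = 300/37 in ≈ 8.108 in

Dry (AMC I): CN(I) = 4.2·37/(10 − 0.058·37) = (777/5)/(3927/500) = 3700/187 ≈ 19.786
Retention S: 1000/CN − 10 with CN=19.786 → S = 1500/37 ≈ 40.541 in
Ia = 0.2S: 0.2·40.541 = 8.108 in (exactly 300/37)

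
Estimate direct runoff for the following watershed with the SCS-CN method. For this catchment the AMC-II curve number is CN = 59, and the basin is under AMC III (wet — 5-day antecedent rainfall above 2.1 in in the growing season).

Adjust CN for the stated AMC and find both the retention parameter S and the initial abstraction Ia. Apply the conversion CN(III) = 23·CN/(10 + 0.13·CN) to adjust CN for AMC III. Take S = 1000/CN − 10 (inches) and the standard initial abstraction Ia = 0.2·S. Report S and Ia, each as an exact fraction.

Wet (AMC III): CN(III) = 23·59/(10 + 0.13·59) = 1357/(1767/100) = 135700/1767 ≈ 76.797
Retention S: 1000/CN − 10 with CN=76.797 → S = 4100/1357 ≈ 3.021 in
Ia = 0.2·(4100/1357) = 820/1357 in ≈ 0.604 in

S = 4100/1357 in ≈ 3.021 in; Ia = 820/1357 in ≈ 0.604 in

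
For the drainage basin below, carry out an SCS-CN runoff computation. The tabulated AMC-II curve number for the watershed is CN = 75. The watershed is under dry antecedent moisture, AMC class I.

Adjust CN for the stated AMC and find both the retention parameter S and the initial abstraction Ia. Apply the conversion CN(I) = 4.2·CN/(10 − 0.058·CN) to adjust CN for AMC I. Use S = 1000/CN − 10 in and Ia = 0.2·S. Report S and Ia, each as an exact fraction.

S = 500/63 in ≈ 7.937 in; Ia = 100/63 in ≈ 1.587 in

Dry (AMC I): CN(I) = 4.2·75/(10 − 0.058·75) = 315/(113/20) = 6300/113 ≈ 55.752
Retention S: 1000/CN − 10 with CN=55.752 → S = 500/63 ≈ 7.937 in
Ia = 0.2S: 0.2·7.937 = 1.587 in (exactly 100/63)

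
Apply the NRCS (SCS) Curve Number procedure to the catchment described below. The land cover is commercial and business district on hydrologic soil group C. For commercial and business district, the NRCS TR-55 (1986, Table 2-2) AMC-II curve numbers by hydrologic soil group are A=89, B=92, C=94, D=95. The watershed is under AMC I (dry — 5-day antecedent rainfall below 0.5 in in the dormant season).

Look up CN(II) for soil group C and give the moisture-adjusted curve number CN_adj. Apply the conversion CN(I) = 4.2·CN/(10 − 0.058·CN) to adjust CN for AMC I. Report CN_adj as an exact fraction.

NRCS table: commercial and business district, soil group C → CN(II) = 94
Adjust CN=94 to AMC I: 4.2·94/(10 − 0.058·94) → (1974/5) ÷ (1137/250) = 32900/379 ≈ 86.807

CN_adj = 32900/379 ≈ 86.807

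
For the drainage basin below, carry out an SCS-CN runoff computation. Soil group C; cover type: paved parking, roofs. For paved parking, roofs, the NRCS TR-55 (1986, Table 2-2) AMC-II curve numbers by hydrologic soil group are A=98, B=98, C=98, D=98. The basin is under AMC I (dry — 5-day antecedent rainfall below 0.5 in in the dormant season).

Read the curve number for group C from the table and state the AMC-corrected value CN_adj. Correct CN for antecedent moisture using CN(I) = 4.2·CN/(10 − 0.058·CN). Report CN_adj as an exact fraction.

CN_adj = 102900/1079 ≈ 95.366

NRCS table: paved parking, roofs, soil group C → CN(II) = 98
Adjust CN=98 to AMC I: 4.2·98/(10 − 0.058·98) → (2058/5) ÷ (1079/250) = 102900/1079 ≈ 95.366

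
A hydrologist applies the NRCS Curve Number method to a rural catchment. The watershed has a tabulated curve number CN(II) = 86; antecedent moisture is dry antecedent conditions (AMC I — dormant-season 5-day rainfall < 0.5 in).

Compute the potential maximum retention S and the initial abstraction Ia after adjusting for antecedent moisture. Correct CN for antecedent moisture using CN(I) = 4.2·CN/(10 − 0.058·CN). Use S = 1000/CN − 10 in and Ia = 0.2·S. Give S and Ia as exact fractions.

CN(I) from CN(II)=86: (4.2·86)/(10 − 0.058·86) = 12900/179 ≈ 72.067
Max retention: S = 1000/(12900/179) − 10 = 500/129 in (≈ 3.876 in)
Ia = 0.2S: 0.2·3.876 = 0.775 in (exactly 100/129)

S = 500/129 in ≈ 3.876 in; Ia = 100/129 in ≈ 0.775 in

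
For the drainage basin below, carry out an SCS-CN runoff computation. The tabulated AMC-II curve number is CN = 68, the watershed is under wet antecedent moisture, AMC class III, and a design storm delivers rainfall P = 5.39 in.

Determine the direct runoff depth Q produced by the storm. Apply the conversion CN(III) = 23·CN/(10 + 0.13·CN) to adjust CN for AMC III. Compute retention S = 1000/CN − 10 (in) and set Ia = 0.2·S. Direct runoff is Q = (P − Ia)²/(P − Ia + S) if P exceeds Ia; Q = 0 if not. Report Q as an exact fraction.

Q = 37927173001/10742685900 in ≈ 3.531 in

CN(III) from CN(II)=68: (23·68)/(10 + 0.13·68) = 39100/471 ≈ 83.015
S = 1000/(39100/471) − 10 = 800/391 in ≈ 2.046 in
Initial abstraction Ia = S/5 = (800/391)/5 = 160/391 ≈ 0.409 in
P − Ia = 5.390 − 0.409 = 194749/39100 ≈ 4.981 in (> 0, runoff occurs)
Q = (194749/39100)²/((194749/39100) + 800/391) = (37927173001/1528810000)/(274749/39100) = 37927173001/10742685900 in ≈ 3.531 in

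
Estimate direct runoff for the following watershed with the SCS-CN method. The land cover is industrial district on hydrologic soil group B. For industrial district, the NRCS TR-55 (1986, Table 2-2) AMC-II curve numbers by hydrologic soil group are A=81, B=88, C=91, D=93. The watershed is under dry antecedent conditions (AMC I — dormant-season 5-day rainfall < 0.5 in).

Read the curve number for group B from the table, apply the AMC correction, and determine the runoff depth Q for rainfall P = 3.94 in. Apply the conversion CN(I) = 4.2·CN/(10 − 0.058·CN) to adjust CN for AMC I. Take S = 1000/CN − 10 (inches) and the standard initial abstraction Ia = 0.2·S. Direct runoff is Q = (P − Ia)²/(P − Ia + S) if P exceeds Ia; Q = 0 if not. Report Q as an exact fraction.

NRCS table: industrial district, soil group B → CN(II) = 88
Adjust CN=88 to AMC I: 4.2·88/(10 − 0.058·88) → (1848/5) ÷ (612/125) = 3850/51 ≈ 75.490
Max retention: S = 1000/(3850/51) − 10 = 250/77 in (≈ 3.247 in)
Initial abstraction Ia = S/5 = (250/77)/5 = 50/77 ≈ 0.649 in
Excess rainfall: 3.940 − 0.649 = 3.291 in; P > Ia so Q > 0
Runoff Q = (P−Ia)²/(P−Ia+S) = (3.291)²/(3.291+3.247) = 160503561/96900650 ≈ 1.656 in

Q = 160503561/96900650 in ≈ 1.656 in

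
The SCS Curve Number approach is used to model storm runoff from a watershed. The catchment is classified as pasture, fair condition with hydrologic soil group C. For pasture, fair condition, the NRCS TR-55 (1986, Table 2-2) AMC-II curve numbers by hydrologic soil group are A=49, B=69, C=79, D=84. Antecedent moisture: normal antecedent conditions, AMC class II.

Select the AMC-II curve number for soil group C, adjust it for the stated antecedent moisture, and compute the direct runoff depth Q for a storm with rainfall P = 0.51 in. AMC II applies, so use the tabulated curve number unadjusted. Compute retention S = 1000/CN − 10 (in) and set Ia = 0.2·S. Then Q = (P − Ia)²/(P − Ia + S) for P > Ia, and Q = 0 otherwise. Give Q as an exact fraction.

NRCS table: pasture, fair condition, soil group C → CN(II) = 79
Average conditions: CN = 79 (no AMC adjustment).
S = 1000/79 − 10 = 210/79 in ≈ 2.658 in
Ia = 0.2·(210/79) = 42/79 in ≈ 0.532 in
P = 0.510 ≤ Ia = 0.532 in: entire storm abstracted, Q = 0.

Q = 0 in ≈ 0.000 in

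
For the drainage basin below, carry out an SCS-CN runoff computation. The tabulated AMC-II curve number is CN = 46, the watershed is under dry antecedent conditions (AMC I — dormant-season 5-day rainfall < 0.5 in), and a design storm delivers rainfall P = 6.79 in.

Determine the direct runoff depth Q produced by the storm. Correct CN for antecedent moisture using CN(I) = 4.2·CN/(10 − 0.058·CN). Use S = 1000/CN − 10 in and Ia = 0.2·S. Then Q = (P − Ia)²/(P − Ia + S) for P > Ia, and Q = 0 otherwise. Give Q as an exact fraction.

Q = 373223761/7556035900 in ≈ 0.049 in

CN(I) from CN(II)=46: (4.2·46)/(10 − 0.058·46) = 16100/611 ≈ 26.350
S = 1000/(16100/611) − 10 = 4500/161 in ≈ 27.950 in
Initial abstraction Ia = S/5 = (4500/161)/5 = 900/161 ≈ 5.590 in
Excess rainfall: 6.790 − 5.590 = 1.200 in; P > Ia so Q > 0
Q = (19319/16100)²/((19319/16100) + 4500/161) = (373223761/259210000)/(469319/16100) = 373223761/7556035900 in ≈ 0.049 in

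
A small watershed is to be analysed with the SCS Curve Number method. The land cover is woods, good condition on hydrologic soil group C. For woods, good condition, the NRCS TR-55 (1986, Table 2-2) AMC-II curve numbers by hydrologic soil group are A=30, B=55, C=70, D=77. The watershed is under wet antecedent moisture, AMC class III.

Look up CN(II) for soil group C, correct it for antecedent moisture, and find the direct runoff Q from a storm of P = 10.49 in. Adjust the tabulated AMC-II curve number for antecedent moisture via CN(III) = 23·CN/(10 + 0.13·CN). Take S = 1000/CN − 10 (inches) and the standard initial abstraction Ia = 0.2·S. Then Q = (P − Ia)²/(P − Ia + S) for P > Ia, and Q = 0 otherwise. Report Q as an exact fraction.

NRCS table: woods, good condition, soil group C → CN(II) = 70
Adjust CN=70 to AMC III: 23·70/(10 + 0.13·70) → 1610 ÷ (191/10) = 16100/191 ≈ 84.293
S = 1000/(16100/191) − 10 = 300/161 in ≈ 1.863 in
Ia = 0.2S: 0.2·1.863 = 0.373 in (exactly 60/161)
Excess rainfall: 10.490 − 0.373 = 10.117 in; P > Ia so Q > 0
Q = (162889/16100)²/((162889/16100) + 300/161) = (26532826321/259210000)/(192889/16100) = 26532826321/3105512900 in ≈ 8.544 in

Q = 26532826321/3105512900 in ≈ 8.544 in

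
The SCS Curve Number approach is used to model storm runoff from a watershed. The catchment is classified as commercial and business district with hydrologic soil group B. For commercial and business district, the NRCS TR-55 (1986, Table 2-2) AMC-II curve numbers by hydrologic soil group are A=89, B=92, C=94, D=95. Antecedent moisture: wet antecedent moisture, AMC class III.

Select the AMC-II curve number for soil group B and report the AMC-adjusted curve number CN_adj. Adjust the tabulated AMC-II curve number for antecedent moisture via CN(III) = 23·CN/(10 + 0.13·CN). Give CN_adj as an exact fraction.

CN_adj = 52900/549 ≈ 96.357

NRCS table: commercial and business district, soil group B → CN(II) = 92
CN(III) from CN(II)=92: (23·92)/(10 + 0.13·92) = 52900/549 ≈ 96.357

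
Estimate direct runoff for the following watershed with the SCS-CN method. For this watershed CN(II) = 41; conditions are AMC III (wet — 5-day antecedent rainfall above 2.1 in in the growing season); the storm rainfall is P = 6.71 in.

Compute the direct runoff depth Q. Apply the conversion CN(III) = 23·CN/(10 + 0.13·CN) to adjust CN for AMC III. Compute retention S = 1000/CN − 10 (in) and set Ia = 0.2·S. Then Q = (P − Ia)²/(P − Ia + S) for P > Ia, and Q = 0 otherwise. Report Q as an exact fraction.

Wet (AMC III): CN(III) = 23·41/(10 + 0.13·41) = 943/(1533/100) = 94300/1533 ≈ 61.513
Retention S: 1000/CN − 10 with CN=61.513 → S = 5900/943 ≈ 6.257 in
Initial abstraction Ia = S/5 = (5900/943)/5 = 1180/943 ≈ 1.251 in
P − Ia = 6.710 − 1.251 = 514753/94300 ≈ 5.459 in (> 0, runoff occurs)
Q: (514753/94300)² ÷ (1104753/94300) = 264970651009/104178207900 in (≈ 2.543 in)

Q = 264970651009/104178207900 in ≈ 2.543 in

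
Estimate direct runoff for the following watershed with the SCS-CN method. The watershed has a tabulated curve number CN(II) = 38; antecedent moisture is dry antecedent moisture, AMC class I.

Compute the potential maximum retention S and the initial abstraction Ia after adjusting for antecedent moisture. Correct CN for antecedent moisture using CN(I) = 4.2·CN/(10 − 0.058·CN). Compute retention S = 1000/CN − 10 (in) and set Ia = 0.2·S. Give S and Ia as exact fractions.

CN(I) from CN(II)=38: (4.2·38)/(10 − 0.058·38) = 39900/1949 ≈ 20.472
Max retention: S = 1000/(39900/1949) − 10 = 15500/399 in (≈ 38.847 in)
Initial abstraction Ia = S/5 = (15500/399)/5 = 3100/399 ≈ 7.769 in

S = 15500/399 in ≈ 38.847 in; Ia = 3100/399 in ≈ 7.769 in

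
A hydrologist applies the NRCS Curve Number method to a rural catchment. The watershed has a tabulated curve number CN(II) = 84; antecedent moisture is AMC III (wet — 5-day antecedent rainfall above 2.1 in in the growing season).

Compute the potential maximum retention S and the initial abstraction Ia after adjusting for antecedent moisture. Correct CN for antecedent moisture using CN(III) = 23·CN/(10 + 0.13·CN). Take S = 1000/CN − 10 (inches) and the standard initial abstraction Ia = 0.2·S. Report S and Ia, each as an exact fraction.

Adjust CN=84 to AMC III: 23·84/(10 + 0.13·84) → 1932 ÷ (523/25) = 48300/523 ≈ 92.352
S = 1000/(48300/523) − 10 = 400/483 in ≈ 0.828 in
Initial abstraction Ia = S/5 = (400/483)/5 = 80/483 ≈ 0.166 in

S = 400/483 in ≈ 0.828 in; Ia = 80/483 in ≈ 0.166 in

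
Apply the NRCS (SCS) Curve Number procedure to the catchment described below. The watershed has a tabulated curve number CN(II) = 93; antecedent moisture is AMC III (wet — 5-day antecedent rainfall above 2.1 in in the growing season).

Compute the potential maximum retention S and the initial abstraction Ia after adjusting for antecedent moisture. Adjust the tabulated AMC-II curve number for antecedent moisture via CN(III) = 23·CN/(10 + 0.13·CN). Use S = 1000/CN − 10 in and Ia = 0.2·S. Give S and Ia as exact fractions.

CN(III) from CN(II)=93: (23·93)/(10 + 0.13·93) = 213900/2209 ≈ 96.831
Max retention: S = 1000/(213900/2209) − 10 = 700/2139 in (≈ 0.327 in)
Ia = 0.2S: 0.2·0.327 = 0.065 in (exactly 140/2139)

S = 700/2139 in ≈ 0.327 in; Ia = 140/2139 in ≈ 0.065 in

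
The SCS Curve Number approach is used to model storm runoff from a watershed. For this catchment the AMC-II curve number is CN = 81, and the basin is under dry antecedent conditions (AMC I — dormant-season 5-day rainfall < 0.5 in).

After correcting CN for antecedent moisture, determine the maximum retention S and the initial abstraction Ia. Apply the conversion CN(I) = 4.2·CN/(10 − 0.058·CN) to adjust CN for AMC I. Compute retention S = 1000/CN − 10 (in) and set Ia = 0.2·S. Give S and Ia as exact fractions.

Adjust CN=81 to AMC I: 4.2·81/(10 − 0.058·81) → (1701/5) ÷ (2651/500) = 170100/2651 ≈ 64.164
Max retention: S = 1000/(170100/2651) − 10 = 9500/1701 in (≈ 5.585 in)
Ia = 0.2S: 0.2·5.585 = 1.117 in (exactly 1900/1701)

S = 9500/1701 in ≈ 5.585 in; Ia = 1900/1701 in ≈ 1.117 in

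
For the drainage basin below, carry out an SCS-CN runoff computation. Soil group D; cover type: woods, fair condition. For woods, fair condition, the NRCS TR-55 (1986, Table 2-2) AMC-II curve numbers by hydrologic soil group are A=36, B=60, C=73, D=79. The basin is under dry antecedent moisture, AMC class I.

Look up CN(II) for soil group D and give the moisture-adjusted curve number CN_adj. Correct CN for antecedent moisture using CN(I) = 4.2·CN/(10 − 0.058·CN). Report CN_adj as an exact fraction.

NRCS table: woods, fair condition, soil group D → CN(II) = 79
CN(I) from CN(II)=79: (4.2·79)/(10 − 0.058·79) = 7900/129 ≈ 61.240

CN_adj = 7900/129 ≈ 61.240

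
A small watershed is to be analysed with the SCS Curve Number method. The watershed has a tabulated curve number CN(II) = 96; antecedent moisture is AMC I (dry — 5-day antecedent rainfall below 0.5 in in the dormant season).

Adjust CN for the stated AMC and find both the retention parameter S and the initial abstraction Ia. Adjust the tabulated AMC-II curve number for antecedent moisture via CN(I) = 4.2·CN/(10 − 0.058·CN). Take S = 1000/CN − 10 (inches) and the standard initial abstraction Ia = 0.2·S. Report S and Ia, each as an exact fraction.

CN(I) from CN(II)=96: (4.2·96)/(10 − 0.058·96) = 25200/277 ≈ 90.975
Retention S: 1000/CN − 10 with CN=90.975 → S = 125/126 ≈ 0.992 in
Ia = 0.2·(125/126) = 25/126 in ≈ 0.198 in

S = 125/126 in ≈ 0.992 in; Ia = 25/126 in ≈ 0.198 in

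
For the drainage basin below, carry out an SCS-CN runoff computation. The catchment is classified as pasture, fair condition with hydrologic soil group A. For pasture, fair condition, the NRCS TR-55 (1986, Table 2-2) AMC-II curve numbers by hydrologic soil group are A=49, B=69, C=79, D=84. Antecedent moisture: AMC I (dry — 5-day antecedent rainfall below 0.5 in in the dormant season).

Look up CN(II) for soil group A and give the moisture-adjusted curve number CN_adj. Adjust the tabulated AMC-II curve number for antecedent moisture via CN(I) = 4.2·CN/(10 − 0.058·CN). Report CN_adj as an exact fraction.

CN_adj = 34300/1193 ≈ 28.751

NRCS table: pasture, fair condition, soil group A → CN(II) = 49
CN(I) from CN(II)=49: (4.2·49)/(10 − 0.058·49) = 34300/1193 ≈ 28.751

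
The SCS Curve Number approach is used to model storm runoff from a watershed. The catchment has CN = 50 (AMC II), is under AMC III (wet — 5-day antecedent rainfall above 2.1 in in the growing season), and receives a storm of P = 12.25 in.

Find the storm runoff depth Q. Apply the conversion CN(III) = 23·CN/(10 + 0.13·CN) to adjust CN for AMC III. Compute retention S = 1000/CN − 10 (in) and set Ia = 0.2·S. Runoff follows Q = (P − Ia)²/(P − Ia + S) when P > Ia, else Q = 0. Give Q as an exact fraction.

Adjust CN=50 to AMC III: 23·50/(10 + 0.13·50) → 1150 ÷ (33/2) = 2300/33 ≈ 69.697
Retention S: 1000/CN − 10 with CN=69.697 → S = 100/23 ≈ 4.348 in
Ia = 0.2S: 0.2·4.348 = 0.870 in (exactly 20/23)
Excess rainfall: 12.250 − 0.870 = 11.380 in; P > Ia so Q > 0
Q = (1047/92)²/((1047/92) + 100/23) = (1096209/8464)/(1447/92) = 1096209/133124 in ≈ 8.234 in

Q = 1096209/133124 in ≈ 8.234 in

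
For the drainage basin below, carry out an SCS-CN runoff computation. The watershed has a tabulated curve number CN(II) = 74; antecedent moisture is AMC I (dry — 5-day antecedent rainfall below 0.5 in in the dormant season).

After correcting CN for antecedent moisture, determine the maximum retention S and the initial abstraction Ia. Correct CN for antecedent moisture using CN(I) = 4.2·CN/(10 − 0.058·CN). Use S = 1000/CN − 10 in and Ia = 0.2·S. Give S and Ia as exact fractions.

S = 6500/777 in ≈ 8.366 in; Ia = 1300/777 in ≈ 1.673 in

CN(I) from CN(II)=74: (4.2·74)/(10 − 0.058·74) = 77700/1427 ≈ 54.450
S = 1000/(77700/1427) − 10 = 6500/777 in ≈ 8.366 in
Ia = 0.2S: 0.2·8.366 = 1.673 in (exactly 1300/777)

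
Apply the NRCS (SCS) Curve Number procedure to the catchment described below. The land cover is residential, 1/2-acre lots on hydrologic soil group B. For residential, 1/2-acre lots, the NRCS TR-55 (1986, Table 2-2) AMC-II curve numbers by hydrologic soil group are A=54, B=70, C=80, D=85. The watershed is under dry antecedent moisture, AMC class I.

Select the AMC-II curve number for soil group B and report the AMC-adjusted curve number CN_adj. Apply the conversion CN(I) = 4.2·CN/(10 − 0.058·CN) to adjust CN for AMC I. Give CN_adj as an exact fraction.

CN_adj = 4900/99 ≈ 49.495

NRCS table: residential, 1/2-acre lots, soil group B → CN(II) = 70
CN(I) from CN(II)=70: (4.2·70)/(10 − 0.058·70) = 4900/99 ≈ 49.495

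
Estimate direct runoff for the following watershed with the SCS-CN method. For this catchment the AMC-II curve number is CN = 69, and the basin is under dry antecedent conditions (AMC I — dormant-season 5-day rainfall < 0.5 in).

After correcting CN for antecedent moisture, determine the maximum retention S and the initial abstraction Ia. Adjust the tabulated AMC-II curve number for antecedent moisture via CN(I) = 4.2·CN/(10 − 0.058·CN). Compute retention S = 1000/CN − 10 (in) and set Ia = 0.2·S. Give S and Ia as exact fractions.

Adjust CN=69 to AMC I: 4.2·69/(10 − 0.058·69) → (1449/5) ÷ (2999/500) = 144900/2999 ≈ 48.316
Retention S: 1000/CN − 10 with CN=48.316 → S = 15500/1449 ≈ 10.697 in
Initial abstraction Ia = S/5 = (15500/1449)/5 = 3100/1449 ≈ 2.139 in

S = 15500/1449 in ≈ 10.697 in; Ia = 3100/1449 in ≈ 2.139 in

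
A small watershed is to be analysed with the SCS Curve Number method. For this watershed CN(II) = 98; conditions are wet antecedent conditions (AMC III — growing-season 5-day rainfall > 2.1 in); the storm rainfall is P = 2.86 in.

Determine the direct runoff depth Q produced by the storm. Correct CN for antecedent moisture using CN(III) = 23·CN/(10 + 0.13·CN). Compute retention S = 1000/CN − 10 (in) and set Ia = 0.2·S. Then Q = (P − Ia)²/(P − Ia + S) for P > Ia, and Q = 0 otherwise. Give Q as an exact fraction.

Adjust CN=98 to AMC III: 23·98/(10 + 0.13·98) → 2254 ÷ (1137/50) = 112700/1137 ≈ 99.120
Retention S: 1000/CN − 10 with CN=99.120 → S = 100/1127 ≈ 0.089 in
Ia = 0.2S: 0.2·0.089 = 0.018 in (exactly 20/1127)
Excess rainfall: 2.860 − 0.018 = 2.842 in; P > Ia so Q > 0
Q: (160161/56350)² ÷ (165161/56350) = 25651545921/9306822350 in (≈ 2.756 in)

Q = 25651545921/9306822350 in ≈ 2.756 in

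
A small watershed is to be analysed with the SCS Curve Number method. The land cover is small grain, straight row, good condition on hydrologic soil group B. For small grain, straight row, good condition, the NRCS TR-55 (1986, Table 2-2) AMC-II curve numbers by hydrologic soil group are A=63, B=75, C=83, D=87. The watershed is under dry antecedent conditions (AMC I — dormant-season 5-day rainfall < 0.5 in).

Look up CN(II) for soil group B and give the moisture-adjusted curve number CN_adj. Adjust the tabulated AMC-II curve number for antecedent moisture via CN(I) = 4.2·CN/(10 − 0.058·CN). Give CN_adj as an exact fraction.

NRCS table: small grain, straight row, good condition, soil group B → CN(II) = 75
Adjust CN=75 to AMC I: 4.2·75/(10 − 0.058·75) → 315 ÷ (113/20) = 6300/113 ≈ 55.752

CN_adj = 6300/113 ≈ 55.752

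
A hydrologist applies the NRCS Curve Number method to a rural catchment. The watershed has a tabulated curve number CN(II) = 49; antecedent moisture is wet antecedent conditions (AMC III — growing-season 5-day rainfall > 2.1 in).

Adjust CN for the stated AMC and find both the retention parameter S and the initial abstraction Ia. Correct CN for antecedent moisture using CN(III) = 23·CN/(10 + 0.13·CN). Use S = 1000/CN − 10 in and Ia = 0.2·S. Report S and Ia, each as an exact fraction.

CN(III) from CN(II)=49: (23·49)/(10 + 0.13·49) = 112700/1637 ≈ 68.845
Max retention: S = 1000/(112700/1637) − 10 = 5100/1127 in (≈ 4.525 in)
Initial abstraction Ia = S/5 = (5100/1127)/5 = 1020/1127 ≈ 0.905 in

S = 5100/1127 in ≈ 4.525 in; Ia = 1020/1127 in ≈ 0.905 in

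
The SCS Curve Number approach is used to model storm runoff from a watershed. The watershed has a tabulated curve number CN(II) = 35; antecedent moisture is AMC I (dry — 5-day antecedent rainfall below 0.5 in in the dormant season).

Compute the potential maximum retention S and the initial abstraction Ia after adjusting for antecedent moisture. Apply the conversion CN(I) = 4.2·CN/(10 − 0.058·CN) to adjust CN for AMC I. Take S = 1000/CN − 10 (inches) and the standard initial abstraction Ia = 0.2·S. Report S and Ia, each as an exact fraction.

Adjust CN=35 to AMC I: 4.2·35/(10 − 0.058·35) → 147 ÷ (797/100) = 14700/797 ≈ 18.444
S = 1000/(14700/797) − 10 = 6500/147 in ≈ 44.218 in
Ia = 0.2S: 0.2·44.218 = 8.844 in (exactly 1300/147)

S = 6500/147 in ≈ 44.218 in; Ia = 1300/147 in ≈ 8.844 in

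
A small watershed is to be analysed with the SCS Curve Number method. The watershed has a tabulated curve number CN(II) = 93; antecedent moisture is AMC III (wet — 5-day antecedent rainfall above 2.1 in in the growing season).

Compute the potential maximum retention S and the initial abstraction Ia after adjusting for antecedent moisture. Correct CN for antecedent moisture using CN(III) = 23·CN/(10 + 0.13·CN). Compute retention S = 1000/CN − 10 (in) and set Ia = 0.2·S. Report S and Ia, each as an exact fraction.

Adjust CN=93 to AMC III: 23·93/(10 + 0.13·93) → 2139 ÷ (2209/100) = 213900/2209 ≈ 96.831
S = 1000/(213900/2209) − 10 = 700/2139 in ≈ 0.327 in
Ia = 0.2S: 0.2·0.327 = 0.065 in (exactly 140/2139)

S = 700/2139 in ≈ 0.327 in; Ia = 140/2139 in ≈ 0.065 in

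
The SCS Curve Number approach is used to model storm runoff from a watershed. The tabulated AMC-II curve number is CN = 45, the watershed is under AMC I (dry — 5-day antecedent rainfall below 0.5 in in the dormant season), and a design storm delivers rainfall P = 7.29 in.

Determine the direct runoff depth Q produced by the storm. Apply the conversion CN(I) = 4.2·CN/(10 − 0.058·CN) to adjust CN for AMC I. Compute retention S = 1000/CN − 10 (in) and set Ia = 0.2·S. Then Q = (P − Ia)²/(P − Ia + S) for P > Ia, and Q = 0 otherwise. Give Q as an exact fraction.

Adjust CN=45 to AMC I: 4.2·45/(10 − 0.058·45) → 189 ÷ (739/100) = 18900/739 ≈ 25.575
Retention S: 1000/CN − 10 with CN=25.575 → S = 5500/189 ≈ 29.101 in
Ia = 0.2·(5500/189) = 1100/189 in ≈ 5.820 in
Since P=7.290 > Ia=5.820: effective rainfall P−Ia = 27781/18900 in
Q = (27781/18900)²/((27781/18900) + 5500/189) = (771783961/357210000)/(577781/18900) = 771783961/10920060900 in ≈ 0.071 in

Q = 771783961/10920060900 in ≈ 0.071 in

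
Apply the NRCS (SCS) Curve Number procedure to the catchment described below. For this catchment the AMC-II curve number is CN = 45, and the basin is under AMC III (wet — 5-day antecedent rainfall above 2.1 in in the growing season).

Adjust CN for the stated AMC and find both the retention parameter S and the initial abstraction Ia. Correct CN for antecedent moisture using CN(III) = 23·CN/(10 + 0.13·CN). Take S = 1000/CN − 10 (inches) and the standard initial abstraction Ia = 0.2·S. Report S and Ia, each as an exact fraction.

S = 1100/207 in ≈ 5.314 in; Ia = 220/207 in ≈ 1.063 in

CN(III) from CN(II)=45: (23·45)/(10 + 0.13·45) = 20700/317 ≈ 65.300
Retention S: 1000/CN − 10 with CN=65.300 → S = 1100/207 ≈ 5.314 in
Ia = 0.2·(1100/207) = 220/207 in ≈ 1.063 in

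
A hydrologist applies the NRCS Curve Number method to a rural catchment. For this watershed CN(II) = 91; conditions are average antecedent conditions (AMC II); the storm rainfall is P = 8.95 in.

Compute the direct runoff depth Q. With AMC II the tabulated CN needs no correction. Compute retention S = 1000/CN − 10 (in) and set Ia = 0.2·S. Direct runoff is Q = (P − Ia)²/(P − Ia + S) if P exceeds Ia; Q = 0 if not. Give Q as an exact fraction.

CN(II) = 91; AMC II needs no correction.
Max retention: S = 1000/91 − 10 = 90/91 in (≈ 0.989 in)
Ia = 0.2·(90/91) = 18/91 in ≈ 0.198 in
P − Ia = 8.950 − 0.198 = 15929/1820 ≈ 8.752 in (> 0, runoff occurs)
Q = (15929/1820)²/((15929/1820) + 90/91) = (253733041/3312400)/(17729/1820) = 253733041/32266780 in ≈ 7.864 in

Q = 253733041/32266780 in ≈ 7.864 in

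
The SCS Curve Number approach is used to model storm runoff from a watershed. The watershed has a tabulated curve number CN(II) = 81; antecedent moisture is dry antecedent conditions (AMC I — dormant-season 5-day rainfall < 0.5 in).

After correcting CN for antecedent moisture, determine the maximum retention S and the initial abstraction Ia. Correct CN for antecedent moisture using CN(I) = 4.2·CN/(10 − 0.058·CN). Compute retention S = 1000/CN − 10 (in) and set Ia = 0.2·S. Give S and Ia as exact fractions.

S = 9500/1701 in ≈ 5.585 in; Ia = 1900/1701 in ≈ 1.117 in

Dry (AMC I): CN(I) = 4.2·81/(10 − 0.058·81) = (1701/5)/(2651/500) = 170100/2651 ≈ 64.164
Max retention: S = 1000/(170100/2651) − 10 = 9500/1701 in (≈ 5.585 in)
Ia = 0.2S: 0.2·5.585 = 1.117 in (exactly 1900/1701)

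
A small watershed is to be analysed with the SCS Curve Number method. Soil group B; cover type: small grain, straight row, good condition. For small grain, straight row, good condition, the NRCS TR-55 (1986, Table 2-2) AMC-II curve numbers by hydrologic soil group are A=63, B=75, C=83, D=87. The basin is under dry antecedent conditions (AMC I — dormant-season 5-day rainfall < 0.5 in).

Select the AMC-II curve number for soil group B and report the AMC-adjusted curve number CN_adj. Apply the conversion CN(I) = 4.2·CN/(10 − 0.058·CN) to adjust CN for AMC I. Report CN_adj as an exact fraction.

CN_adj = 6300/113 ≈ 55.752

NRCS table: small grain, straight row, good condition, soil group B → CN(II) = 75
Dry (AMC I): CN(I) = 4.2·75/(10 − 0.058·75) = 315/(113/20) = 6300/113 ≈ 55.752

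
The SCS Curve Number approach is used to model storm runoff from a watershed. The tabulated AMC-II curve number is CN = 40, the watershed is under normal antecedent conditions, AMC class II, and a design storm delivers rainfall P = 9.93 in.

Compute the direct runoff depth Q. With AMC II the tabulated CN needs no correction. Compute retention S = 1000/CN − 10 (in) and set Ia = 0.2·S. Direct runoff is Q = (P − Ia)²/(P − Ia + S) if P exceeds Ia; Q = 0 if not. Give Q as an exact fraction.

Q = 160083/73100 in ≈ 2.190 in

CN(II) = 40; AMC II needs no correction.
S = 1000/40 − 10 = 15 in ≈ 15.000 in
Ia = 0.2·15 = 3 in ≈ 3.000 in
Since P=9.930 > Ia=3.000: effective rainfall P−Ia = 693/100 in
Runoff Q = (P−Ia)²/(P−Ia+S) = (6.930)²/(6.930+15.000) = 160083/73100 ≈ 2.190 in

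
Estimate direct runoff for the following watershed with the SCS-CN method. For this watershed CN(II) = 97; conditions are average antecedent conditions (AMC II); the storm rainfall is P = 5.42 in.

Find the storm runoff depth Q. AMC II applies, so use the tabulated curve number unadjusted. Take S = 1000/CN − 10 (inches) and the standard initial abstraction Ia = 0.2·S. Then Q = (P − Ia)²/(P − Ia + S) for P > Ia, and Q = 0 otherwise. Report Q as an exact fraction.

CN(II) = 97; AMC II needs no correction.
Retention S: 1000/CN − 10 with CN=97.000 → S = 30/97 ≈ 0.309 in
Ia = 0.2·(30/97) = 6/97 in ≈ 0.062 in
Excess rainfall: 5.420 − 0.062 = 5.358 in; P > Ia so Q > 0
Q = (25987/4850)²/((25987/4850) + 30/97) = (675324169/23522500)/(27487/4850) = 675324169/133311950 in ≈ 5.066 in

Q = 675324169/133311950 in ≈ 5.066 in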